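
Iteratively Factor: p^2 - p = (p)*(p - 1)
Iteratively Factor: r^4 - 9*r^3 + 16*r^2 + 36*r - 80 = (r - 4)*(r^3 - 5*r^2 - 4*r + 20) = (r - 4)*(r - 2)*(r^2 - 3*r - 10) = (r - 4)*(r - 2)*(r + 2)*(r - 5)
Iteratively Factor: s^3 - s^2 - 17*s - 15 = (s - 5)*(s^2 + 4*s + 3) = (s - 5)*(s + 3)*(s + 1)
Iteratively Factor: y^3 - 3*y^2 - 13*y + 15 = (y - 5)*(y^2 + 2*y - 3) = (y - 5)*(y - 1)*(y + 3)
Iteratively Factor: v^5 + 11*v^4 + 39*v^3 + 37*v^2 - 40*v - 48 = (v + 4)*(v^4 + 7*v^3 + 11*v^2 - 7*v - 12) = (v + 1)*(v + 4)*(v^3 + 6*v^2 + 5*v - 12) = (v + 1)*(v + 4)^2*(v^2 + 2*v - 3) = (v + 1)*(v + 3)*(v + 4)^2*(v - 1)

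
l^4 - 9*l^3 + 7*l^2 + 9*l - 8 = (l - 8)*(l - 1)^2*(l + 1)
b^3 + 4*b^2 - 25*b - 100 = (b - 5)*(b + 4)*(b + 5)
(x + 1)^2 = x^2 + 2*x + 1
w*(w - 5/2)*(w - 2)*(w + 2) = w^4 - 5*w^3/2 - 4*w^2 + 10*w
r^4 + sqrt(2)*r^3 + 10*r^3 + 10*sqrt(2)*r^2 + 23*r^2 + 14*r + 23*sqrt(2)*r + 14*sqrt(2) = (r + 1)*(r + 2)*(r + 7)*(r + sqrt(2))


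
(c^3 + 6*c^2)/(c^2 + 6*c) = c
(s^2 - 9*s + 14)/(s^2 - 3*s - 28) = (s - 2)/(s + 4)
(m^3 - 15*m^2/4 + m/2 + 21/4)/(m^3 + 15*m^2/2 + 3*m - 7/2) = (4*m^2 - 19*m + 21)/(2*(2*m^2 + 13*m - 7))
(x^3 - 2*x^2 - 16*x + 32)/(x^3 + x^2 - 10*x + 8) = (x - 4)/(x - 1)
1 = 1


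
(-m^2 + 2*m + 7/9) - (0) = -m^2 + 2*m + 7/9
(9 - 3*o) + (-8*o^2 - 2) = -8*o^2 - 3*o + 7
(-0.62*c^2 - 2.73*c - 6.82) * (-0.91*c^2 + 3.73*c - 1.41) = 0.5642*c^4 + 0.1717*c^3 - 3.1025*c^2 - 21.5893*c + 9.6162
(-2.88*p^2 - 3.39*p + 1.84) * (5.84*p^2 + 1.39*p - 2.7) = -16.8192*p^4 - 23.8008*p^3 + 13.8095*p^2 + 11.7106*p - 4.968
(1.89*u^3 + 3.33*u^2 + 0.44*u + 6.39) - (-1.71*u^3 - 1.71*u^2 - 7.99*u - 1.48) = 3.6*u^3 + 5.04*u^2 + 8.43*u + 7.87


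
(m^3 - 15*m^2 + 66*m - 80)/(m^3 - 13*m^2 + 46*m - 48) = (m - 5)/(m - 3)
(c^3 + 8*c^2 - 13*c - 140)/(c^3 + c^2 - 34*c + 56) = (c + 5)/(c - 2)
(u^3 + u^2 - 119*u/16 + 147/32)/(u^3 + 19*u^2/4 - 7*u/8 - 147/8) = (u - 3/4)/(u + 3)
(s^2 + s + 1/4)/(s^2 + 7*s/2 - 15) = (4*s^2 + 4*s + 1)/(2*(2*s^2 + 7*s - 30))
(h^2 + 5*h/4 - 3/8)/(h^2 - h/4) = (h + 3/2)/h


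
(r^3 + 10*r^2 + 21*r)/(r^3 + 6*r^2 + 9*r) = (r + 7)/(r + 3)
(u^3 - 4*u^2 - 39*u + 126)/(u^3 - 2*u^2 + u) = (u^3 - 4*u^2 - 39*u + 126)/(u*(u^2 - 2*u + 1))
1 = 1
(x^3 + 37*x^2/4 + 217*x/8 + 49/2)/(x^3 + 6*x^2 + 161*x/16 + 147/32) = 4*(x + 4)/(4*x + 3)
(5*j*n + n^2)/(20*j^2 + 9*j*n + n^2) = n/(4*j + n)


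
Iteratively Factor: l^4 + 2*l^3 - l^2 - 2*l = (l + 2)*(l^3 - l) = (l + 1)*(l + 2)*(l^2 - l) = (l - 1)*(l + 1)*(l + 2)*(l)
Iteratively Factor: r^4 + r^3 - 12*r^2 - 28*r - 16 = (r + 2)*(r^3 - r^2 - 10*r - 8) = (r - 4)*(r + 2)*(r^2 + 3*r + 2) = (r - 4)*(r + 1)*(r + 2)*(r + 2)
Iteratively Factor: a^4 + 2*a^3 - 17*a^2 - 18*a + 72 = (a + 4)*(a^3 - 2*a^2 - 9*a + 18) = (a + 3)*(a + 4)*(a^2 - 5*a + 6) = (a - 2)*(a + 3)*(a + 4)*(a - 3)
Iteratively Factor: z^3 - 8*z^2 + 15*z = (z - 5)*(z^2 - 3*z) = z*(z - 5)*(z - 3)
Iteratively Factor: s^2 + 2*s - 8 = (s + 4)*(s - 2)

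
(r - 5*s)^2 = r^2 - 10*r*s + 25*s^2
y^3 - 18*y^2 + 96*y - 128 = (y - 8)^2*(y - 2)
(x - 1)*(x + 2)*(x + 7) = x^3 + 8*x^2 + 5*x - 14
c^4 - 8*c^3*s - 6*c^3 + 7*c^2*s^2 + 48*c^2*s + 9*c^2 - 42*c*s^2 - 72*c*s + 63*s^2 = (c - 3)^2*(c - 7*s)*(c - s)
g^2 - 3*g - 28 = (g - 7)*(g + 4)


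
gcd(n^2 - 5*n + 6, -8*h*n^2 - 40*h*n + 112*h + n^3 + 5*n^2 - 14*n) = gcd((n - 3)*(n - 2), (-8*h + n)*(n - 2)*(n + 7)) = n - 2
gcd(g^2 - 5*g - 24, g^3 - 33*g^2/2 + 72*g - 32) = g - 8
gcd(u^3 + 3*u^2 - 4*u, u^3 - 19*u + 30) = 1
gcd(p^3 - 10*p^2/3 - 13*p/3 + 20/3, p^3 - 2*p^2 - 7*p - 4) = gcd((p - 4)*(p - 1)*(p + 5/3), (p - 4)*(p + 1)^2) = p - 4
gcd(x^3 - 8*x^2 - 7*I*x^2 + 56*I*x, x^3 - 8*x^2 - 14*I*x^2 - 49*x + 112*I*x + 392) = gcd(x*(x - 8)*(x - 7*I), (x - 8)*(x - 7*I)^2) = x^2 + x*(-8 - 7*I) + 56*I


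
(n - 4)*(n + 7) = n^2 + 3*n - 28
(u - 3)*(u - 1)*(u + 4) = u^3 - 13*u + 12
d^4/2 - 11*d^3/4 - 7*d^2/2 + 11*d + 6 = (d/2 + 1)*(d - 6)*(d - 2)*(d + 1/2)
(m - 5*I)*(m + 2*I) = m^2 - 3*I*m + 10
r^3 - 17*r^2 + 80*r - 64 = (r - 8)^2*(r - 1)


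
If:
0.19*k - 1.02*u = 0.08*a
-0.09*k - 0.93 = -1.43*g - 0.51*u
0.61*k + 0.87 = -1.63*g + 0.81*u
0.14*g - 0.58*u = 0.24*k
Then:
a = -11.81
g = 0.32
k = -1.41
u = 0.66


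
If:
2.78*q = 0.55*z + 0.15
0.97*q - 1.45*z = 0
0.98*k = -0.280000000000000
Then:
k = -0.29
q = 0.06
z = 0.04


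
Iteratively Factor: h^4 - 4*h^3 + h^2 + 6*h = (h + 1)*(h^3 - 5*h^2 + 6*h) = (h - 2)*(h + 1)*(h^2 - 3*h) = h*(h - 2)*(h + 1)*(h - 3)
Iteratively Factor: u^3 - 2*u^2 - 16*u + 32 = (u + 4)*(u^2 - 6*u + 8) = (u - 2)*(u + 4)*(u - 4)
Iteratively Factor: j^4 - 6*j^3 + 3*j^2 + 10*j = (j)*(j^3 - 6*j^2 + 3*j + 10) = j*(j + 1)*(j^2 - 7*j + 10) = j*(j - 2)*(j + 1)*(j - 5)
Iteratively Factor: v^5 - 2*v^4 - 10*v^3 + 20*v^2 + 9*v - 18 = (v - 1)*(v^4 - v^3 - 11*v^2 + 9*v + 18) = (v - 1)*(v + 1)*(v^3 - 2*v^2 - 9*v + 18) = (v - 1)*(v + 1)*(v + 3)*(v^2 - 5*v + 6) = (v - 3)*(v - 1)*(v + 1)*(v + 3)*(v - 2)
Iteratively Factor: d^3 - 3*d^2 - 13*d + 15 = (d - 1)*(d^2 - 2*d - 15) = (d - 1)*(d + 3)*(d - 5)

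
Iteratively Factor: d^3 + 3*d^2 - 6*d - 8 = (d - 2)*(d^2 + 5*d + 4) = (d - 2)*(d + 4)*(d + 1)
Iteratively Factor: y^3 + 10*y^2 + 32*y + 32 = (y + 4)*(y^2 + 6*y + 8) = (y + 2)*(y + 4)*(y + 4)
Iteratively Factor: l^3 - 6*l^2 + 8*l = (l - 4)*(l^2 - 2*l) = (l - 4)*(l - 2)*(l)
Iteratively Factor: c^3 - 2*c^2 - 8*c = (c)*(c^2 - 2*c - 8) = c*(c - 4)*(c + 2)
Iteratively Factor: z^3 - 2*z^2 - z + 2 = (z - 2)*(z^2 - 1) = (z - 2)*(z - 1)*(z + 1)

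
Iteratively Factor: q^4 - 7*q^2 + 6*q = (q - 1)*(q^3 + q^2 - 6*q) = (q - 1)*(q + 3)*(q^2 - 2*q) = q*(q - 1)*(q + 3)*(q - 2)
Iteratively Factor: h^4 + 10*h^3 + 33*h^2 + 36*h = (h)*(h^3 + 10*h^2 + 33*h + 36) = h*(h + 4)*(h^2 + 6*h + 9) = h*(h + 3)*(h + 4)*(h + 3)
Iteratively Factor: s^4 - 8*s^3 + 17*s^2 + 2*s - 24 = (s - 4)*(s^3 - 4*s^2 + s + 6) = (s - 4)*(s + 1)*(s^2 - 5*s + 6) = (s - 4)*(s - 3)*(s + 1)*(s - 2)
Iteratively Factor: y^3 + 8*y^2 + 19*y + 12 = (y + 4)*(y^2 + 4*y + 3) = (y + 1)*(y + 4)*(y + 3)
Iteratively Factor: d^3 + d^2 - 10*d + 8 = (d - 2)*(d^2 + 3*d - 4) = (d - 2)*(d + 4)*(d - 1)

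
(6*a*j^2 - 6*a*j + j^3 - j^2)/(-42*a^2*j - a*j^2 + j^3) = (1 - j)/(7*a - j)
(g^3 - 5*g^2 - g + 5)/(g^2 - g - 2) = (g^2 - 6*g + 5)/(g - 2)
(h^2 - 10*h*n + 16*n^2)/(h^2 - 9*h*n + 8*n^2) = (h - 2*n)/(h - n)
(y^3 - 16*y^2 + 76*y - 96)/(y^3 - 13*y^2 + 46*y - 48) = (y - 6)/(y - 3)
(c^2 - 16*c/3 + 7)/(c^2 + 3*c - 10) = (c^2 - 16*c/3 + 7)/(c^2 + 3*c - 10)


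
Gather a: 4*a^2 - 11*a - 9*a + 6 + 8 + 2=4*a^2 - 20*a + 16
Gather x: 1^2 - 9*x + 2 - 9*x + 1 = 4 - 18*x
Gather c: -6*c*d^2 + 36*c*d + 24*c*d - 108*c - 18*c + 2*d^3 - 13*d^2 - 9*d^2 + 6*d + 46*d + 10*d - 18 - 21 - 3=c*(-6*d^2 + 60*d - 126) + 2*d^3 - 22*d^2 + 62*d - 42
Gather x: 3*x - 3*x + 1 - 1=0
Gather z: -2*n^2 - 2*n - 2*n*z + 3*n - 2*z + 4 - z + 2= -2*n^2 + n + z*(-2*n - 3) + 6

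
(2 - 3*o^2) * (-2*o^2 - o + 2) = 6*o^4 + 3*o^3 - 10*o^2 - 2*o + 4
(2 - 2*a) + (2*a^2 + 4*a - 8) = 2*a^2 + 2*a - 6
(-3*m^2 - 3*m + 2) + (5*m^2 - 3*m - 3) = 2*m^2 - 6*m - 1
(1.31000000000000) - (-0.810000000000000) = 2.12000000000000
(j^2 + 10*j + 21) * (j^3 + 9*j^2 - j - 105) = j^5 + 19*j^4 + 110*j^3 + 74*j^2 - 1071*j - 2205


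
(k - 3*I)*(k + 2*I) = k^2 - I*k + 6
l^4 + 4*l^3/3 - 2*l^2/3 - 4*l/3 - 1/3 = (l - 1)*(l + 1/3)*(l + 1)^2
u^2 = u^2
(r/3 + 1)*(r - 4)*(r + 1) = r^3/3 - 13*r/3 - 4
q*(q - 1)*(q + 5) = q^3 + 4*q^2 - 5*q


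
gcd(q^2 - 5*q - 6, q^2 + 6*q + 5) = q + 1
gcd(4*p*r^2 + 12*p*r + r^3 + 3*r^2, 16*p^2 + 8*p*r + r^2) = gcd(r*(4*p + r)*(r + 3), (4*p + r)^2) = 4*p + r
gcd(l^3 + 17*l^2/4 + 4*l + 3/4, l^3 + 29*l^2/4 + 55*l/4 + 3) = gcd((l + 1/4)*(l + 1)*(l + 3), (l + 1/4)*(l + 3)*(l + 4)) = l^2 + 13*l/4 + 3/4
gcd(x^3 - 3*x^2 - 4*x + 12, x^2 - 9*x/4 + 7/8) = 1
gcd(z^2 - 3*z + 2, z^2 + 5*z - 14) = z - 2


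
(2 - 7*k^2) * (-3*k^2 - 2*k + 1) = 21*k^4 + 14*k^3 - 13*k^2 - 4*k + 2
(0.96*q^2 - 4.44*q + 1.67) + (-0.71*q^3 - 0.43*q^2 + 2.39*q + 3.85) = -0.71*q^3 + 0.53*q^2 - 2.05*q + 5.52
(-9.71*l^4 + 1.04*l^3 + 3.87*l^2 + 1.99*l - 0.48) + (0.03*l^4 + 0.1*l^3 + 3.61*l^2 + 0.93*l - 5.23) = -9.68*l^4 + 1.14*l^3 + 7.48*l^2 + 2.92*l - 5.71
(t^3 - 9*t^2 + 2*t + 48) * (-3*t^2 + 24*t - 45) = -3*t^5 + 51*t^4 - 267*t^3 + 309*t^2 + 1062*t - 2160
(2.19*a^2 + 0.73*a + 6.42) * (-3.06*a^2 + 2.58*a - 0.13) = -6.7014*a^4 + 3.4164*a^3 - 18.0465*a^2 + 16.4687*a - 0.8346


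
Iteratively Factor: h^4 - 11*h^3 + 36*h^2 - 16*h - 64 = (h + 1)*(h^3 - 12*h^2 + 48*h - 64) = (h - 4)*(h + 1)*(h^2 - 8*h + 16) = (h - 4)^2*(h + 1)*(h - 4)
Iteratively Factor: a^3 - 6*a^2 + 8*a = (a)*(a^2 - 6*a + 8) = a*(a - 2)*(a - 4)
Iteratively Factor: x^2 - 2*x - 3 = (x + 1)*(x - 3)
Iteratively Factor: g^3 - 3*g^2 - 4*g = (g - 4)*(g^2 + g) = g*(g - 4)*(g + 1)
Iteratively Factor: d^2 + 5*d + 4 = (d + 1)*(d + 4)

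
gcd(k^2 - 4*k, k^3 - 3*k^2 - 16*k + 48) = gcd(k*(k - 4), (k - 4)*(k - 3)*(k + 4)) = k - 4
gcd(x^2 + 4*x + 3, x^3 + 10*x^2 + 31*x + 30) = x + 3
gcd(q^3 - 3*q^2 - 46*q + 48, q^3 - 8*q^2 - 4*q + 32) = q - 8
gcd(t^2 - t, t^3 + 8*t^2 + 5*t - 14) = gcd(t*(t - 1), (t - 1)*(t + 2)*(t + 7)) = t - 1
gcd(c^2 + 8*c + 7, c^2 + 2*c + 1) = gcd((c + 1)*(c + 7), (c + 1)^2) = c + 1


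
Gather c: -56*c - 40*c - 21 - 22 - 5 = -96*c - 48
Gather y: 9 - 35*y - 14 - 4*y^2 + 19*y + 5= -4*y^2 - 16*y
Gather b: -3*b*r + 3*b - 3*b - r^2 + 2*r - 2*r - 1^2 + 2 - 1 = -3*b*r - r^2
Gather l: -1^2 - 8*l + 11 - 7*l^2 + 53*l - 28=-7*l^2 + 45*l - 18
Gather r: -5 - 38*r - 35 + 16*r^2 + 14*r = 16*r^2 - 24*r - 40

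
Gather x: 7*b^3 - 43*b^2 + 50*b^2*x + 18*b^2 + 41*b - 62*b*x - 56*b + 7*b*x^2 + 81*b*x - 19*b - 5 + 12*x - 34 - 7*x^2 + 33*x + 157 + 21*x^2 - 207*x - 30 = 7*b^3 - 25*b^2 - 34*b + x^2*(7*b + 14) + x*(50*b^2 + 19*b - 162) + 88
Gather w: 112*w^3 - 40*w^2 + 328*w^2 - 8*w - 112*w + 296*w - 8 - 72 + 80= 112*w^3 + 288*w^2 + 176*w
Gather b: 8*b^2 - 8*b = 8*b^2 - 8*b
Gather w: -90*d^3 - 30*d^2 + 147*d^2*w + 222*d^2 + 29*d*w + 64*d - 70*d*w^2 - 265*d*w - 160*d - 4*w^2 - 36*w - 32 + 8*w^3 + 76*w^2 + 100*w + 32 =-90*d^3 + 192*d^2 - 96*d + 8*w^3 + w^2*(72 - 70*d) + w*(147*d^2 - 236*d + 64)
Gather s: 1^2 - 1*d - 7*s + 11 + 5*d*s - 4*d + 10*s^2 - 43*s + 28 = -5*d + 10*s^2 + s*(5*d - 50) + 40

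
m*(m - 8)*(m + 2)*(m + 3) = m^4 - 3*m^3 - 34*m^2 - 48*m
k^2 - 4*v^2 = (k - 2*v)*(k + 2*v)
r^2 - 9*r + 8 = (r - 8)*(r - 1)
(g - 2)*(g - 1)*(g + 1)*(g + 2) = g^4 - 5*g^2 + 4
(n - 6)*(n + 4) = n^2 - 2*n - 24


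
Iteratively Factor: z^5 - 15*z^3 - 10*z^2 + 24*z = (z - 4)*(z^4 + 4*z^3 + z^2 - 6*z) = (z - 4)*(z + 3)*(z^3 + z^2 - 2*z) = z*(z - 4)*(z + 3)*(z^2 + z - 2) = z*(z - 4)*(z + 2)*(z + 3)*(z - 1)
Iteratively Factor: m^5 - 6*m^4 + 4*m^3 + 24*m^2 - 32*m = (m - 2)*(m^4 - 4*m^3 - 4*m^2 + 16*m) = (m - 4)*(m - 2)*(m^3 - 4*m) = (m - 4)*(m - 2)^2*(m^2 + 2*m) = (m - 4)*(m - 2)^2*(m + 2)*(m)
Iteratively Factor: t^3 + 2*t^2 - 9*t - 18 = (t + 2)*(t^2 - 9) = (t + 2)*(t + 3)*(t - 3)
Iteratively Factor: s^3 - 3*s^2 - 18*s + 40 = (s - 2)*(s^2 - s - 20) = (s - 5)*(s - 2)*(s + 4)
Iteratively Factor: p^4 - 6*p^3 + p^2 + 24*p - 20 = (p - 2)*(p^3 - 4*p^2 - 7*p + 10) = (p - 2)*(p - 1)*(p^2 - 3*p - 10) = (p - 2)*(p - 1)*(p + 2)*(p - 5)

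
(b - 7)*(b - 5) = b^2 - 12*b + 35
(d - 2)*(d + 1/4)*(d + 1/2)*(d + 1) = d^4 - d^3/4 - 21*d^2/8 - 13*d/8 - 1/4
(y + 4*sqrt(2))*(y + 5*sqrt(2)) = y^2 + 9*sqrt(2)*y + 40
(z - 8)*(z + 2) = z^2 - 6*z - 16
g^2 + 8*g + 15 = (g + 3)*(g + 5)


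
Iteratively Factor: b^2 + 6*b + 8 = (b + 4)*(b + 2)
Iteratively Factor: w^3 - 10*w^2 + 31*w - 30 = (w - 2)*(w^2 - 8*w + 15) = (w - 5)*(w - 2)*(w - 3)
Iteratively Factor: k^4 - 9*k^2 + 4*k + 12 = (k + 1)*(k^3 - k^2 - 8*k + 12) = (k - 2)*(k + 1)*(k^2 + k - 6) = (k - 2)*(k + 1)*(k + 3)*(k - 2)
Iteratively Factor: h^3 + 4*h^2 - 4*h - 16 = (h + 2)*(h^2 + 2*h - 8) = (h + 2)*(h + 4)*(h - 2)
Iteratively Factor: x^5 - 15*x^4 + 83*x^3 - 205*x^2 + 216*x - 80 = (x - 4)*(x^4 - 11*x^3 + 39*x^2 - 49*x + 20) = (x - 4)^2*(x^3 - 7*x^2 + 11*x - 5) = (x - 4)^2*(x - 1)*(x^2 - 6*x + 5) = (x - 4)^2*(x - 1)^2*(x - 5)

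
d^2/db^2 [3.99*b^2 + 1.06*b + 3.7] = 7.98000000000000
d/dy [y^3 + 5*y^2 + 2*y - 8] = 3*y^2 + 10*y + 2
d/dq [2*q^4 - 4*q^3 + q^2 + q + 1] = 8*q^3 - 12*q^2 + 2*q + 1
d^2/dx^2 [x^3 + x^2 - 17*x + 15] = 6*x + 2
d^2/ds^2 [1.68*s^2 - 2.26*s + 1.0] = 3.36000000000000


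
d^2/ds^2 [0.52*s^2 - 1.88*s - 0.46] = 1.04000000000000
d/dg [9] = 0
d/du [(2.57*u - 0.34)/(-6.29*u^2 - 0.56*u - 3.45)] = (16.1653*u^2 - 4.2772*u - 9.0569)/(39.5641*u^4 + 7.0448*u^3 + 43.7146*u^2 + 3.864*u + 11.9025)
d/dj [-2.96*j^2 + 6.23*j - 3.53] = 6.23 - 5.92*j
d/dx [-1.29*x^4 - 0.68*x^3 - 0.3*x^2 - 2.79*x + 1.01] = -5.16*x^3 - 2.04*x^2 - 0.6*x - 2.79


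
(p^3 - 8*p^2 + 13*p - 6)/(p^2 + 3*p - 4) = (p^2 - 7*p + 6)/(p + 4)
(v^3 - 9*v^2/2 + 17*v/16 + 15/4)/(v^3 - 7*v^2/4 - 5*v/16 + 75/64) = 4*(v - 4)/(4*v - 5)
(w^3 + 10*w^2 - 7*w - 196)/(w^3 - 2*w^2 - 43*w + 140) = (w + 7)/(w - 5)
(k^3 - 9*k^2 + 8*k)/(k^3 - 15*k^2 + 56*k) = (k - 1)/(k - 7)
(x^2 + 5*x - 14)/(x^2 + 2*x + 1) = (x^2 + 5*x - 14)/(x^2 + 2*x + 1)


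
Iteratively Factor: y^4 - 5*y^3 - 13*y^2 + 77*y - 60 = (y - 1)*(y^3 - 4*y^2 - 17*y + 60) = (y - 5)*(y - 1)*(y^2 + y - 12) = (y - 5)*(y - 3)*(y - 1)*(y + 4)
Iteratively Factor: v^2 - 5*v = (v)*(v - 5)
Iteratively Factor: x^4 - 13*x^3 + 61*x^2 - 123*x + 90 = (x - 2)*(x^3 - 11*x^2 + 39*x - 45) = (x - 3)*(x - 2)*(x^2 - 8*x + 15) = (x - 3)^2*(x - 2)*(x - 5)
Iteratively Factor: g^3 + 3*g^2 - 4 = (g - 1)*(g^2 + 4*g + 4) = (g - 1)*(g + 2)*(g + 2)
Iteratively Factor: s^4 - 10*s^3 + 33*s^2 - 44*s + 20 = (s - 2)*(s^3 - 8*s^2 + 17*s - 10) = (s - 5)*(s - 2)*(s^2 - 3*s + 2) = (s - 5)*(s - 2)^2*(s - 1)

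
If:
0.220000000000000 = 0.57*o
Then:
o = 0.39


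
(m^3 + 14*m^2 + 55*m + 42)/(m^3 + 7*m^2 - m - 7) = (m + 6)/(m - 1)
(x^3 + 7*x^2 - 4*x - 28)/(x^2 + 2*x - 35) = (x^2 - 4)/(x - 5)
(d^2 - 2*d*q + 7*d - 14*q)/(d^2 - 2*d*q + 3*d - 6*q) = (d + 7)/(d + 3)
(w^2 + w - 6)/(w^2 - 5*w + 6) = (w + 3)/(w - 3)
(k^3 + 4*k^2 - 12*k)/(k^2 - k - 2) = k*(k + 6)/(k + 1)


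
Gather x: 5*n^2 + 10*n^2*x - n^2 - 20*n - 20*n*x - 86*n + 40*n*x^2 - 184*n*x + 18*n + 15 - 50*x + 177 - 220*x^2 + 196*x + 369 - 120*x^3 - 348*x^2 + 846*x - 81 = 4*n^2 - 88*n - 120*x^3 + x^2*(40*n - 568) + x*(10*n^2 - 204*n + 992) + 480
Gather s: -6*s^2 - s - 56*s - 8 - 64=-6*s^2 - 57*s - 72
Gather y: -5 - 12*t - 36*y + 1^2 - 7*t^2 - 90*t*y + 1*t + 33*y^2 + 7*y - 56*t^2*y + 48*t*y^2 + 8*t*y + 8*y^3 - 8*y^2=-7*t^2 - 11*t + 8*y^3 + y^2*(48*t + 25) + y*(-56*t^2 - 82*t - 29) - 4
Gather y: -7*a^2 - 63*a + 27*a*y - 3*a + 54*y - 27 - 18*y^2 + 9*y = -7*a^2 - 66*a - 18*y^2 + y*(27*a + 63) - 27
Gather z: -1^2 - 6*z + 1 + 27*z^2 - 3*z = 27*z^2 - 9*z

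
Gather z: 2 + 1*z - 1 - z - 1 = 0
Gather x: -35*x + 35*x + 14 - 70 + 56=0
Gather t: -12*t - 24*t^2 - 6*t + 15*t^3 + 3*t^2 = 15*t^3 - 21*t^2 - 18*t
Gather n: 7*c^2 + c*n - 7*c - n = 7*c^2 - 7*c + n*(c - 1)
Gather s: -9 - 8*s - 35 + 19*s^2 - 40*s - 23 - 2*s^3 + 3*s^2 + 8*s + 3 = -2*s^3 + 22*s^2 - 40*s - 64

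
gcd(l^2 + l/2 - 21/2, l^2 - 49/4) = l + 7/2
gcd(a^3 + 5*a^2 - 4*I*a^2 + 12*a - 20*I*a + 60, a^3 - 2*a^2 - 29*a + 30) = a + 5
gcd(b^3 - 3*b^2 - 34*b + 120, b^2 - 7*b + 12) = b - 4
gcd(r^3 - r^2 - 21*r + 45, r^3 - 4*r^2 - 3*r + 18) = r^2 - 6*r + 9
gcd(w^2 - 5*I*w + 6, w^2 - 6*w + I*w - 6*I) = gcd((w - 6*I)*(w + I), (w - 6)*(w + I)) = w + I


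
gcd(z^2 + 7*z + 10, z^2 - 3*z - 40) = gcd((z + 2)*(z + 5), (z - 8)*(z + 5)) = z + 5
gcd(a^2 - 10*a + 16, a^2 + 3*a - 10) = a - 2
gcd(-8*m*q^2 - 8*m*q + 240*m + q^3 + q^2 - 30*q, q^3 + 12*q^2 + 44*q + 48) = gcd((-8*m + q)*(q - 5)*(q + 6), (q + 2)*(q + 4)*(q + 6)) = q + 6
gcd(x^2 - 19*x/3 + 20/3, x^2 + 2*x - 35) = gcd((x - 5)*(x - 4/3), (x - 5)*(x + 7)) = x - 5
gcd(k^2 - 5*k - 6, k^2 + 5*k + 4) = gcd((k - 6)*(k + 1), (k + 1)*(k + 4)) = k + 1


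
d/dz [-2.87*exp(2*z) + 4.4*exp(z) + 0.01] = (4.4 - 5.74*exp(z))*exp(z)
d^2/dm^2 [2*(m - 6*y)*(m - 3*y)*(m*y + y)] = 4*y*(3*m - 9*y + 1)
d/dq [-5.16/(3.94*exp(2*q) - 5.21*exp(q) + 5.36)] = (40.6608*exp(q) - 26.8836)*exp(q)/(3.94*exp(2*q) - 5.21*exp(q) + 5.36)^2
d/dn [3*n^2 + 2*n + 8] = 6*n + 2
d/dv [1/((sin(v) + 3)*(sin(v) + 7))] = -2*(sin(v) + 5)*cos(v)/((sin(v) + 3)^2*(sin(v) + 7)^2)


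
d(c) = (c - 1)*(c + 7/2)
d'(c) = 2*c + 5/2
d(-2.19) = -4.18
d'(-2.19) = -1.88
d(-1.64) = -4.91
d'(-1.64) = -0.78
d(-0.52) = -4.53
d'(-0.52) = 1.46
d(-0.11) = -3.76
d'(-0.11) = 2.28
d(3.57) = 18.17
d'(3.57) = 9.64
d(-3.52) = 0.09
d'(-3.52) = -4.54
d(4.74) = 30.82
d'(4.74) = 11.98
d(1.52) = 2.61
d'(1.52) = 5.54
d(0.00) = -3.50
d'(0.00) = 2.50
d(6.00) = 47.50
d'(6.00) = 14.50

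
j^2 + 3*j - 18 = (j - 3)*(j + 6)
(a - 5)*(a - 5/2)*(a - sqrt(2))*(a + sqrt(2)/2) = a^4 - 15*a^3/2 - sqrt(2)*a^3/2 + 15*sqrt(2)*a^2/4 + 23*a^2/2 - 25*sqrt(2)*a/4 + 15*a/2 - 25/2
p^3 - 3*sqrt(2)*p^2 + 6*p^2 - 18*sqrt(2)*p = p*(p + 6)*(p - 3*sqrt(2))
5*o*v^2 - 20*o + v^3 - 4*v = (5*o + v)*(v - 2)*(v + 2)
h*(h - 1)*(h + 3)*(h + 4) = h^4 + 6*h^3 + 5*h^2 - 12*h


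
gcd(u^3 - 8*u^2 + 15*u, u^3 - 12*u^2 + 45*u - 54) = u - 3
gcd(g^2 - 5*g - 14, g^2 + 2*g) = g + 2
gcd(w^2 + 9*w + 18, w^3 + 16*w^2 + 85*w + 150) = w + 6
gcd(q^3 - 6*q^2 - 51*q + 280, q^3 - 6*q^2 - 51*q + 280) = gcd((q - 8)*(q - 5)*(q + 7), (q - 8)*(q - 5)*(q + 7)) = q^3 - 6*q^2 - 51*q + 280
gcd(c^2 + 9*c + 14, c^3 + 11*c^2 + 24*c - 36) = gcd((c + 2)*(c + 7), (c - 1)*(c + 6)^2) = 1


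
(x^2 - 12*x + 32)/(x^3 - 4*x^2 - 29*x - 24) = (x - 4)/(x^2 + 4*x + 3)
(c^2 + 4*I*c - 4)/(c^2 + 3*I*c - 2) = (c + 2*I)/(c + I)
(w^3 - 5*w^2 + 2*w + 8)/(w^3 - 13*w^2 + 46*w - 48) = (w^2 - 3*w - 4)/(w^2 - 11*w + 24)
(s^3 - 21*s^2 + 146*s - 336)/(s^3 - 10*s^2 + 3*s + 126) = (s - 8)/(s + 3)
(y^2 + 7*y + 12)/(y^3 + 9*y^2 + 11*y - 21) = (y + 4)/(y^2 + 6*y - 7)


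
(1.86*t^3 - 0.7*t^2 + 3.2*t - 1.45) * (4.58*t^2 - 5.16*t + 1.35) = 8.5188*t^5 - 12.8036*t^4 + 20.779*t^3 - 24.098*t^2 + 11.802*t - 1.9575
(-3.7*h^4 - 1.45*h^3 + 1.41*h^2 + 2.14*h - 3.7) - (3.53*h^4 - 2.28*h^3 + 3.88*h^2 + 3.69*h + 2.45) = -7.23*h^4 + 0.83*h^3 - 2.47*h^2 - 1.55*h - 6.15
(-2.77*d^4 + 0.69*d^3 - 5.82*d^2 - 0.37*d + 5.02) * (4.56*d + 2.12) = -12.6312*d^5 - 2.726*d^4 - 25.0764*d^3 - 14.0256*d^2 + 22.1068*d + 10.6424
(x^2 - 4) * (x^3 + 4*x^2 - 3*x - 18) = x^5 + 4*x^4 - 7*x^3 - 34*x^2 + 12*x + 72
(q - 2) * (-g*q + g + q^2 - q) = -g*q^2 + 3*g*q - 2*g + q^3 - 3*q^2 + 2*q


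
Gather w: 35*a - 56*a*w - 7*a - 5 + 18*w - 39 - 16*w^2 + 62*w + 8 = 28*a - 16*w^2 + w*(80 - 56*a) - 36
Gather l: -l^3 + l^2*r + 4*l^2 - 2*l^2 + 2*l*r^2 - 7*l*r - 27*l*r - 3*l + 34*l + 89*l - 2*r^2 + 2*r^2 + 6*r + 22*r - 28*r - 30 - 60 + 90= -l^3 + l^2*(r + 2) + l*(2*r^2 - 34*r + 120)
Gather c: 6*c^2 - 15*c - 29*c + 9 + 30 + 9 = 6*c^2 - 44*c + 48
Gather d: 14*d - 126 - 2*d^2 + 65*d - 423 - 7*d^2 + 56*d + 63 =-9*d^2 + 135*d - 486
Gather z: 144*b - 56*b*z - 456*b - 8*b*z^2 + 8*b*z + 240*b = -8*b*z^2 - 48*b*z - 72*b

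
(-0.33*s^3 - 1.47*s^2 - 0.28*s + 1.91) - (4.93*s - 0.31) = -0.33*s^3 - 1.47*s^2 - 5.21*s + 2.22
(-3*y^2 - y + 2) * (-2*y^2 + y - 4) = 6*y^4 - y^3 + 7*y^2 + 6*y - 8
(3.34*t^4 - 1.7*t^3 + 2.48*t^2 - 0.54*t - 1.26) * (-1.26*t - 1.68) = -4.2084*t^5 - 3.4692*t^4 - 0.2688*t^3 - 3.486*t^2 + 2.4948*t + 2.1168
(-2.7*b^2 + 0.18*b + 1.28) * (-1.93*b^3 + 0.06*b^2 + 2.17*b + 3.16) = 5.211*b^5 - 0.5094*b^4 - 8.3186*b^3 - 8.0646*b^2 + 3.3464*b + 4.0448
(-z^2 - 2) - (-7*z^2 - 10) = 6*z^2 + 8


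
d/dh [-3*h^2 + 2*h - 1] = 2 - 6*h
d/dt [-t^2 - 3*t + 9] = -2*t - 3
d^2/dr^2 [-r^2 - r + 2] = -2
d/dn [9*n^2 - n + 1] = 18*n - 1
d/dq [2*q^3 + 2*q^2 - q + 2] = 6*q^2 + 4*q - 1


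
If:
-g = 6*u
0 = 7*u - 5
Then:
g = -30/7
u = 5/7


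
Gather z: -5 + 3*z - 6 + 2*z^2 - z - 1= 2*z^2 + 2*z - 12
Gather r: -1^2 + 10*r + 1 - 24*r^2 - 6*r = -24*r^2 + 4*r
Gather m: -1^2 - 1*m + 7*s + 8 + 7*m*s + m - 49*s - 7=7*m*s - 42*s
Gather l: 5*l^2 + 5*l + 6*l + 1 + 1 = 5*l^2 + 11*l + 2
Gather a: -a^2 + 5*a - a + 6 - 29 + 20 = -a^2 + 4*a - 3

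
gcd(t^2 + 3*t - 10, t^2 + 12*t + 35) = t + 5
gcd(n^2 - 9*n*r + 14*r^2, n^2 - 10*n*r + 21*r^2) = -n + 7*r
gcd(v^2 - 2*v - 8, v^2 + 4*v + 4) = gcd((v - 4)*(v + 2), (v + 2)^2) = v + 2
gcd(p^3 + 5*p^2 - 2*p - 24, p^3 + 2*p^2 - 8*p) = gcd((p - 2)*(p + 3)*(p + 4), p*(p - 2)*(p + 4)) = p^2 + 2*p - 8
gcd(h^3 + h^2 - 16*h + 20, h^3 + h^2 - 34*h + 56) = h - 2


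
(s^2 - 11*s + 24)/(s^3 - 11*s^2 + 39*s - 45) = (s - 8)/(s^2 - 8*s + 15)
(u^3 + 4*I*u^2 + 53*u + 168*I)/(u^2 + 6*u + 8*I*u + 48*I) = (u^2 - 4*I*u + 21)/(u + 6)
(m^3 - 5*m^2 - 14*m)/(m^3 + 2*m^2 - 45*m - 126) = m*(m + 2)/(m^2 + 9*m + 18)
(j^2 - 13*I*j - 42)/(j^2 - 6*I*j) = (j - 7*I)/j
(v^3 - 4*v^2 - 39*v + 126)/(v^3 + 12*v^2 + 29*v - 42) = (v^2 - 10*v + 21)/(v^2 + 6*v - 7)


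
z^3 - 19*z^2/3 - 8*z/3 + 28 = (z - 6)*(z - 7/3)*(z + 2)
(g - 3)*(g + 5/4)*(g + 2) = g^3 + g^2/4 - 29*g/4 - 15/2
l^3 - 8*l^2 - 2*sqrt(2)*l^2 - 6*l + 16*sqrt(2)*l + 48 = (l - 8)*(l - 3*sqrt(2))*(l + sqrt(2))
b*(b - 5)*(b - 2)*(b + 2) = b^4 - 5*b^3 - 4*b^2 + 20*b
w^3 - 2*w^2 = w^2*(w - 2)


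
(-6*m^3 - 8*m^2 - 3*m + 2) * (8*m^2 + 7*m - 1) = -48*m^5 - 106*m^4 - 74*m^3 + 3*m^2 + 17*m - 2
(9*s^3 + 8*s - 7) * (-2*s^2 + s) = -18*s^5 + 9*s^4 - 16*s^3 + 22*s^2 - 7*s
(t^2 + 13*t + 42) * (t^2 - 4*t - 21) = t^4 + 9*t^3 - 31*t^2 - 441*t - 882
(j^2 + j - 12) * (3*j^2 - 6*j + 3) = 3*j^4 - 3*j^3 - 39*j^2 + 75*j - 36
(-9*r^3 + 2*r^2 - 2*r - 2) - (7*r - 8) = -9*r^3 + 2*r^2 - 9*r + 6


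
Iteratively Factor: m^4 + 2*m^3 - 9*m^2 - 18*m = (m + 2)*(m^3 - 9*m) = (m + 2)*(m + 3)*(m^2 - 3*m) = (m - 3)*(m + 2)*(m + 3)*(m)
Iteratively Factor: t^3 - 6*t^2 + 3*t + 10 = (t - 5)*(t^2 - t - 2) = (t - 5)*(t + 1)*(t - 2)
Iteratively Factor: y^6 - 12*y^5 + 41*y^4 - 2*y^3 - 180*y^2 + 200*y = (y - 2)*(y^5 - 10*y^4 + 21*y^3 + 40*y^2 - 100*y) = y*(y - 2)*(y^4 - 10*y^3 + 21*y^2 + 40*y - 100) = y*(y - 5)*(y - 2)*(y^3 - 5*y^2 - 4*y + 20) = y*(y - 5)*(y - 2)*(y + 2)*(y^2 - 7*y + 10) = y*(y - 5)^2*(y - 2)*(y + 2)*(y - 2)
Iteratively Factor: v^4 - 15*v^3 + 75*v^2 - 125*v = (v - 5)*(v^3 - 10*v^2 + 25*v) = (v - 5)^2*(v^2 - 5*v) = (v - 5)^3*(v)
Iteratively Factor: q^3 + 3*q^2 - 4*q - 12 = (q + 2)*(q^2 + q - 6) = (q + 2)*(q + 3)*(q - 2)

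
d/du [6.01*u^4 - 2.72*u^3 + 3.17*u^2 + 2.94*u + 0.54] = 24.04*u^3 - 8.16*u^2 + 6.34*u + 2.94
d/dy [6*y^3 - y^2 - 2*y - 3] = 18*y^2 - 2*y - 2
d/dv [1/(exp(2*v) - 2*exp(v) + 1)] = 2*(1 - exp(v))*exp(v)/(exp(2*v) - 2*exp(v) + 1)^2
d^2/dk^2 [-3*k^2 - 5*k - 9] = -6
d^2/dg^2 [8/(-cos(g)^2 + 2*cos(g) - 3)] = 4*(-8*sin(g)^4 - 12*sin(g)^2 - 27*cos(g) + 3*cos(3*g) + 24)/(sin(g)^2 + 2*cos(g) - 4)^3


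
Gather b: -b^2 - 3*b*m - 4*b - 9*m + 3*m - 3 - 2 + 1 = -b^2 + b*(-3*m - 4) - 6*m - 4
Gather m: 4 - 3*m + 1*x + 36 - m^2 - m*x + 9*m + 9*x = -m^2 + m*(6 - x) + 10*x + 40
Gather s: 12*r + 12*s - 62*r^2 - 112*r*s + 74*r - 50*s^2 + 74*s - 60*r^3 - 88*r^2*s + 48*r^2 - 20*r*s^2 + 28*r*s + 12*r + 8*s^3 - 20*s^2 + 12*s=-60*r^3 - 14*r^2 + 98*r + 8*s^3 + s^2*(-20*r - 70) + s*(-88*r^2 - 84*r + 98)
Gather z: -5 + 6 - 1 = 0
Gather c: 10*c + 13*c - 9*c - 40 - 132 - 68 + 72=14*c - 168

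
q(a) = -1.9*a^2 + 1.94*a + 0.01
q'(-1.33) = 6.99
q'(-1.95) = 9.35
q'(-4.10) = 17.52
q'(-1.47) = 7.53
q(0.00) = 0.01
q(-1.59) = -7.88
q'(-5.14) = 21.47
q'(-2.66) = 12.05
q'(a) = 1.94 - 3.8*a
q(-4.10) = -39.88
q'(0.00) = 1.94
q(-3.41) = -28.70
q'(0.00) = 1.94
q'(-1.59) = 7.98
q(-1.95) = -11.00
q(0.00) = 0.01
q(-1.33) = -5.93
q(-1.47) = -6.95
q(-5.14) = -60.16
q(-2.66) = -18.59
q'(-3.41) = 14.90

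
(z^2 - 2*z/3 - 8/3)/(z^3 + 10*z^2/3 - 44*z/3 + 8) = (3*z + 4)/(3*z^2 + 16*z - 12)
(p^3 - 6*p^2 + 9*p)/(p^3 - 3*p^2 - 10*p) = (-p^2 + 6*p - 9)/(-p^2 + 3*p + 10)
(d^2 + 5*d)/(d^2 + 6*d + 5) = d/(d + 1)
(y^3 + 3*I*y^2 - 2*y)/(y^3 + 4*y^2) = (y^2 + 3*I*y - 2)/(y*(y + 4))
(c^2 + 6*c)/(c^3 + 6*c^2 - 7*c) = (c + 6)/(c^2 + 6*c - 7)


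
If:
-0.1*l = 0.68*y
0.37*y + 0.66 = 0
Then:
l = 12.13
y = -1.78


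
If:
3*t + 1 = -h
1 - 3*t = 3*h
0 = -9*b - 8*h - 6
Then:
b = -14/9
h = 1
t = -2/3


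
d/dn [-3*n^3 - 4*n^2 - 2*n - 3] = -9*n^2 - 8*n - 2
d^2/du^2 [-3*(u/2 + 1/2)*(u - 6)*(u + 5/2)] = 15/2 - 9*u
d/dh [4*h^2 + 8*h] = 8*h + 8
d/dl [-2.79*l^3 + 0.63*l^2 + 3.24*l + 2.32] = -8.37*l^2 + 1.26*l + 3.24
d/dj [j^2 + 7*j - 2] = 2*j + 7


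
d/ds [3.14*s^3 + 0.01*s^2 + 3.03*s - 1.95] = 9.42*s^2 + 0.02*s + 3.03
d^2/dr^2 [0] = 0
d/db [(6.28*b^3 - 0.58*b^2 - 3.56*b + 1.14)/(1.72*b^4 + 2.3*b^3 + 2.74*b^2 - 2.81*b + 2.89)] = (-10.8016*b^6 + 1.9952*b^5 + 36.9108*b^4 - 26.7608*b^3 + 57.9658*b^2 - 9.5996*b - 7.085)/(2.9584*b^8 + 7.912*b^7 + 14.7156*b^6 + 2.9376*b^5 + 4.5232*b^4 - 2.1048*b^3 + 23.7333*b^2 - 16.2418*b + 8.3521)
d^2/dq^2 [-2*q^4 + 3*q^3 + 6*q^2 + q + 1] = -24*q^2 + 18*q + 12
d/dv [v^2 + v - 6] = 2*v + 1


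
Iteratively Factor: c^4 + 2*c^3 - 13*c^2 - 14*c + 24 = (c - 1)*(c^3 + 3*c^2 - 10*c - 24) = (c - 3)*(c - 1)*(c^2 + 6*c + 8) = (c - 3)*(c - 1)*(c + 2)*(c + 4)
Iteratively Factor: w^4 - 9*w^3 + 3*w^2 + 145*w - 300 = (w - 3)*(w^3 - 6*w^2 - 15*w + 100) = (w - 5)*(w - 3)*(w^2 - w - 20) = (w - 5)*(w - 3)*(w + 4)*(w - 5)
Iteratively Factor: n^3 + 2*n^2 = (n)*(n^2 + 2*n) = n^2*(n + 2)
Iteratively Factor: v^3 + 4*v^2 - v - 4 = (v + 4)*(v^2 - 1) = (v + 1)*(v + 4)*(v - 1)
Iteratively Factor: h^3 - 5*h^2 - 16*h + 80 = (h + 4)*(h^2 - 9*h + 20) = (h - 4)*(h + 4)*(h - 5)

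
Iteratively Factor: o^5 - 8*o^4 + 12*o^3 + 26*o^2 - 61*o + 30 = (o - 3)*(o^4 - 5*o^3 - 3*o^2 + 17*o - 10) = (o - 5)*(o - 3)*(o^3 - 3*o + 2) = (o - 5)*(o - 3)*(o - 1)*(o^2 + o - 2) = (o - 5)*(o - 3)*(o - 1)*(o + 2)*(o - 1)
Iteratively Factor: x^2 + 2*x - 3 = (x + 3)*(x - 1)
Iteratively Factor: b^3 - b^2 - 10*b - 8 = (b + 2)*(b^2 - 3*b - 4) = (b - 4)*(b + 2)*(b + 1)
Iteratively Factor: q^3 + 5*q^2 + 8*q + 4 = (q + 1)*(q^2 + 4*q + 4) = (q + 1)*(q + 2)*(q + 2)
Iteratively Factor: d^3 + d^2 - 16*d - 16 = (d + 4)*(d^2 - 3*d - 4) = (d + 1)*(d + 4)*(d - 4)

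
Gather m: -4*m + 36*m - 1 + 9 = 32*m + 8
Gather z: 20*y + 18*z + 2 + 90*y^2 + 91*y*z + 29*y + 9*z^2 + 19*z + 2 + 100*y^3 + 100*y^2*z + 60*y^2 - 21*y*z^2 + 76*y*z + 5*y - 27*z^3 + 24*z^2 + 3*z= 100*y^3 + 150*y^2 + 54*y - 27*z^3 + z^2*(33 - 21*y) + z*(100*y^2 + 167*y + 40) + 4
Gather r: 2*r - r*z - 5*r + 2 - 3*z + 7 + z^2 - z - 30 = r*(-z - 3) + z^2 - 4*z - 21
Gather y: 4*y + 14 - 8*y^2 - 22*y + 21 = -8*y^2 - 18*y + 35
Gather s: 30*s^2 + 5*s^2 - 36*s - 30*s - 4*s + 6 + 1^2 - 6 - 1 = 35*s^2 - 70*s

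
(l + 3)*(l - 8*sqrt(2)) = l^2 - 8*sqrt(2)*l + 3*l - 24*sqrt(2)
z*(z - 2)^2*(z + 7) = z^4 + 3*z^3 - 24*z^2 + 28*z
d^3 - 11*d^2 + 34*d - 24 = (d - 6)*(d - 4)*(d - 1)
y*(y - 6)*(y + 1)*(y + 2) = y^4 - 3*y^3 - 16*y^2 - 12*y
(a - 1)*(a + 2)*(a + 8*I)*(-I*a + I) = -I*a^4 + 8*a^3 + 3*I*a^2 - 24*a - 2*I*a + 16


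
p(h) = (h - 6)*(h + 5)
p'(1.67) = 2.34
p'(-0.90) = -2.80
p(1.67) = -28.88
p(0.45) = -30.25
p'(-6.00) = -13.00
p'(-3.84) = -8.68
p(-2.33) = -22.24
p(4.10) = -17.29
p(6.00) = 0.00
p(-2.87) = -18.89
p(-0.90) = -28.29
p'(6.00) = 11.00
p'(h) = 2*h - 1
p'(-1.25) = -3.50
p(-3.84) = -11.41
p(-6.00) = 12.00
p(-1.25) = -27.19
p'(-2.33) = -5.66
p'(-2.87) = -6.74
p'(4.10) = 7.20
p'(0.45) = -0.10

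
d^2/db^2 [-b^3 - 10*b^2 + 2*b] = -6*b - 20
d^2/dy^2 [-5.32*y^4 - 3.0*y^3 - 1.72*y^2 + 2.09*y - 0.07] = -63.84*y^2 - 18.0*y - 3.44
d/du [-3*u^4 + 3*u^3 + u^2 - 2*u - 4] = -12*u^3 + 9*u^2 + 2*u - 2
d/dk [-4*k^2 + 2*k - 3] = 2 - 8*k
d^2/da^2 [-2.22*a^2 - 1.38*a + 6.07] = -4.44000000000000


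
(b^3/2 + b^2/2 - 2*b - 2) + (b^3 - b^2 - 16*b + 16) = 3*b^3/2 - b^2/2 - 18*b + 14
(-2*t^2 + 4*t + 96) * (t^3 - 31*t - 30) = -2*t^5 + 4*t^4 + 158*t^3 - 64*t^2 - 3096*t - 2880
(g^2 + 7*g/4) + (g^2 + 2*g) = 2*g^2 + 15*g/4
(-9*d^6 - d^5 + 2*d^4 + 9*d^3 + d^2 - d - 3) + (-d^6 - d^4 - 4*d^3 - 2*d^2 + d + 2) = -10*d^6 - d^5 + d^4 + 5*d^3 - d^2 - 1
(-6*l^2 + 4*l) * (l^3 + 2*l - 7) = -6*l^5 + 4*l^4 - 12*l^3 + 50*l^2 - 28*l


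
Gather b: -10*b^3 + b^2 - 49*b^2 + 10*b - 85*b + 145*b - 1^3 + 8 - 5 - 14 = -10*b^3 - 48*b^2 + 70*b - 12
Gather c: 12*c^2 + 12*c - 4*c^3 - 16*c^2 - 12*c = -4*c^3 - 4*c^2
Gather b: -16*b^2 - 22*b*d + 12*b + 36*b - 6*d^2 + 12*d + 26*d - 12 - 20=-16*b^2 + b*(48 - 22*d) - 6*d^2 + 38*d - 32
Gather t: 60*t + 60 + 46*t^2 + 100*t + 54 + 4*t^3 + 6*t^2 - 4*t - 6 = 4*t^3 + 52*t^2 + 156*t + 108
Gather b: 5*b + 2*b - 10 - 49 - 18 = 7*b - 77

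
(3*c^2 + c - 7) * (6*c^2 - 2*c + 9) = 18*c^4 - 17*c^2 + 23*c - 63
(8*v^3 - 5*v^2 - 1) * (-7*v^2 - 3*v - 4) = -56*v^5 + 11*v^4 - 17*v^3 + 27*v^2 + 3*v + 4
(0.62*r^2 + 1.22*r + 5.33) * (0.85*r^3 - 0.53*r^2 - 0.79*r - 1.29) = 0.527*r^5 + 0.7084*r^4 + 3.3941*r^3 - 4.5885*r^2 - 5.7845*r - 6.8757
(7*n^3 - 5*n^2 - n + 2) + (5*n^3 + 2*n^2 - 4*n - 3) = 12*n^3 - 3*n^2 - 5*n - 1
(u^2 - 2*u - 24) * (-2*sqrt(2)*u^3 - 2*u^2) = -2*sqrt(2)*u^5 - 2*u^4 + 4*sqrt(2)*u^4 + 4*u^3 + 48*sqrt(2)*u^3 + 48*u^2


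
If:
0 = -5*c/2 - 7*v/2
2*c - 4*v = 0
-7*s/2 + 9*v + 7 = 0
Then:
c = 0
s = 2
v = 0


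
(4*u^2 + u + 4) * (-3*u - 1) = -12*u^3 - 7*u^2 - 13*u - 4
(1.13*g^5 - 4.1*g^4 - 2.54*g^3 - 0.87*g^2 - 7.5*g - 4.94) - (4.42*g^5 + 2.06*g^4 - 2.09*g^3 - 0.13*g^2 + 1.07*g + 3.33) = -3.29*g^5 - 6.16*g^4 - 0.45*g^3 - 0.74*g^2 - 8.57*g - 8.27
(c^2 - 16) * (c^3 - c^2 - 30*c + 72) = c^5 - c^4 - 46*c^3 + 88*c^2 + 480*c - 1152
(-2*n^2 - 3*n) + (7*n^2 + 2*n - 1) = 5*n^2 - n - 1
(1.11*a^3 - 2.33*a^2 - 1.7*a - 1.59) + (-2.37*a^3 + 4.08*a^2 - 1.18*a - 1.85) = -1.26*a^3 + 1.75*a^2 - 2.88*a - 3.44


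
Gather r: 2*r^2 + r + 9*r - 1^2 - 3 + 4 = 2*r^2 + 10*r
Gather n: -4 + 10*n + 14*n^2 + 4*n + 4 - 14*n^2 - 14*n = 0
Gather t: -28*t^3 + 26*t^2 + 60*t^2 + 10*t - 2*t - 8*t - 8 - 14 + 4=-28*t^3 + 86*t^2 - 18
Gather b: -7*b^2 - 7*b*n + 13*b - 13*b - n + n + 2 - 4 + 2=-7*b^2 - 7*b*n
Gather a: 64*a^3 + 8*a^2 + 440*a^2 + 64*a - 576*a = 64*a^3 + 448*a^2 - 512*a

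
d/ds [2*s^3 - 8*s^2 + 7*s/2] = 6*s^2 - 16*s + 7/2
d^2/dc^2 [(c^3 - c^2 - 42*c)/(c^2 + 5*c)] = -24/(c^3 + 15*c^2 + 75*c + 125)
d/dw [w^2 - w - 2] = 2*w - 1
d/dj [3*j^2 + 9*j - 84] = 6*j + 9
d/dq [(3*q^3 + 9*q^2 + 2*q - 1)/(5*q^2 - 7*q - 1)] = (15*q^4 - 42*q^3 - 82*q^2 - 8*q - 9)/(25*q^4 - 70*q^3 + 39*q^2 + 14*q + 1)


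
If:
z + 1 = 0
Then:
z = -1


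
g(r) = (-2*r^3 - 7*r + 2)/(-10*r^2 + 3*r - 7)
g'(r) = (20*r - 3)*(-2*r^3 - 7*r + 2)/(-10*r^2 + 3*r - 7)^2 + (-6*r^2 - 7)/(-10*r^2 + 3*r - 7)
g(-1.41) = -0.56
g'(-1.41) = 0.05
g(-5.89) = -1.22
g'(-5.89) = 0.18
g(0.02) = -0.27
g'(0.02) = 0.91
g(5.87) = 1.33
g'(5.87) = 0.18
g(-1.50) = -0.57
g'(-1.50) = 0.05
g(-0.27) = -0.46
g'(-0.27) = 0.42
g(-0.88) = -0.55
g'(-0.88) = 0.02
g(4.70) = 1.12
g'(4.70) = 0.18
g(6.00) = 1.35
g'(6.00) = 0.19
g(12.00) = 2.51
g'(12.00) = 0.20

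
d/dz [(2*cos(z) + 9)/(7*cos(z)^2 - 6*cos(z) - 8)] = 2*(7*cos(z)^2 + 63*cos(z) - 19)*sin(z)/(7*sin(z)^2 + 6*cos(z) + 1)^2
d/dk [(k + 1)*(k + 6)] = 2*k + 7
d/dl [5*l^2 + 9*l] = 10*l + 9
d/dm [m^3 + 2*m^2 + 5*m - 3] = 3*m^2 + 4*m + 5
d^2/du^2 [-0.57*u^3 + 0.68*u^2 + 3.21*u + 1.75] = 1.36 - 3.42*u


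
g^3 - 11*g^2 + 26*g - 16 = (g - 8)*(g - 2)*(g - 1)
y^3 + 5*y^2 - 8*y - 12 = (y - 2)*(y + 1)*(y + 6)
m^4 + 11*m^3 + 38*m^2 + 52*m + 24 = (m + 1)*(m + 2)^2*(m + 6)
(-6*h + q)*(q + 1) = -6*h*q - 6*h + q^2 + q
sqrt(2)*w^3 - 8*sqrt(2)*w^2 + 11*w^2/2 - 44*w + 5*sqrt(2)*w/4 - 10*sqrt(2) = (w - 8)*(w + 5*sqrt(2)/2)*(sqrt(2)*w + 1/2)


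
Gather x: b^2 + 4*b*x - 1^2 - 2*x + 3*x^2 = b^2 + 3*x^2 + x*(4*b - 2) - 1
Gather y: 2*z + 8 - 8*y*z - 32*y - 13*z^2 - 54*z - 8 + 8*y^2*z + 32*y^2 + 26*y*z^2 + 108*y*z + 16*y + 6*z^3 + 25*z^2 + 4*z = y^2*(8*z + 32) + y*(26*z^2 + 100*z - 16) + 6*z^3 + 12*z^2 - 48*z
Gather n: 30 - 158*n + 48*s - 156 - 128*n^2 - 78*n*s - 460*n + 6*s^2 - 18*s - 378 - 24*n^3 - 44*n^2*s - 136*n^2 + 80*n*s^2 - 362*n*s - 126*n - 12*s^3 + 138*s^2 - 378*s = -24*n^3 + n^2*(-44*s - 264) + n*(80*s^2 - 440*s - 744) - 12*s^3 + 144*s^2 - 348*s - 504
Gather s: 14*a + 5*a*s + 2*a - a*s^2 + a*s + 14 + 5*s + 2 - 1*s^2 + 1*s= 16*a + s^2*(-a - 1) + s*(6*a + 6) + 16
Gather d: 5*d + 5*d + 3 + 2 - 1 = 10*d + 4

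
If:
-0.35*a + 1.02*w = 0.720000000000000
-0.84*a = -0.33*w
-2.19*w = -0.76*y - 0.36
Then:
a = 0.32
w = 0.82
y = 1.88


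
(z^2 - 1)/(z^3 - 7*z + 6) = (z + 1)/(z^2 + z - 6)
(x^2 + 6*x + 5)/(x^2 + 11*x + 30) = (x + 1)/(x + 6)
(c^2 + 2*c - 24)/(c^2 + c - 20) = (c + 6)/(c + 5)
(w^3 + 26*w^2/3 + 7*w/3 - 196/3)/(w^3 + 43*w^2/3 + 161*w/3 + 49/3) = (3*w^2 + 5*w - 28)/(3*w^2 + 22*w + 7)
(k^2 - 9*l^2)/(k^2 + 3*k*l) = (k - 3*l)/k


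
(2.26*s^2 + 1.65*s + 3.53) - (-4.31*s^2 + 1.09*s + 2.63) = 6.57*s^2 + 0.56*s + 0.9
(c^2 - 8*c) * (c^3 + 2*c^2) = c^5 - 6*c^4 - 16*c^3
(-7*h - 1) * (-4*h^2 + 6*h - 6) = 28*h^3 - 38*h^2 + 36*h + 6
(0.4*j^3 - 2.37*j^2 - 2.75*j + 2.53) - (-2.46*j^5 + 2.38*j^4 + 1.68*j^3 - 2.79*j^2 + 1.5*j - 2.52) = 2.46*j^5 - 2.38*j^4 - 1.28*j^3 + 0.42*j^2 - 4.25*j + 5.05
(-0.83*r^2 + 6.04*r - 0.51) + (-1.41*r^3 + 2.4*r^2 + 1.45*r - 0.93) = -1.41*r^3 + 1.57*r^2 + 7.49*r - 1.44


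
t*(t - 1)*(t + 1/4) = t^3 - 3*t^2/4 - t/4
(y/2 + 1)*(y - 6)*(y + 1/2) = y^3/2 - 7*y^2/4 - 7*y - 3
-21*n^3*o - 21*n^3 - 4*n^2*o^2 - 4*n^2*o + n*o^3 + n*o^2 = (-7*n + o)*(3*n + o)*(n*o + n)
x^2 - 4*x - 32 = (x - 8)*(x + 4)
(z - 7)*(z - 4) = z^2 - 11*z + 28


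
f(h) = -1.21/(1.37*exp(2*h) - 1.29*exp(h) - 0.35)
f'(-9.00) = 0.00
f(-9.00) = 3.46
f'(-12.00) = 0.00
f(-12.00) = 3.46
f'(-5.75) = -0.04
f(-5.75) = 3.42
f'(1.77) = 0.07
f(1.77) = -0.03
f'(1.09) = 0.39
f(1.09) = -0.15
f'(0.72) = 1.39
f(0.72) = -0.43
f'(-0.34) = 1.73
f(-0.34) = 2.11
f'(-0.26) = 2.73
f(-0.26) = 2.28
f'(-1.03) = -0.33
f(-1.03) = 1.90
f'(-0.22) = 3.49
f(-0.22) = 2.41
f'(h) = -1.21*(-2.74*exp(2*h) + 1.29*exp(h))/(1.37*exp(2*h) - 1.29*exp(h) - 0.35)^2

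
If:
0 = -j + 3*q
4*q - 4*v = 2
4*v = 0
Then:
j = 3/2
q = 1/2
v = 0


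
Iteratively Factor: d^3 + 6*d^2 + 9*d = (d + 3)*(d^2 + 3*d) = (d + 3)^2*(d)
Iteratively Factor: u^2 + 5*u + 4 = (u + 4)*(u + 1)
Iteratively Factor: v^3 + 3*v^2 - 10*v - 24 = (v + 2)*(v^2 + v - 12) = (v + 2)*(v + 4)*(v - 3)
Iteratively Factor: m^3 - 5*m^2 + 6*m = (m)*(m^2 - 5*m + 6) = m*(m - 2)*(m - 3)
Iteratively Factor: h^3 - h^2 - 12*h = (h - 4)*(h^2 + 3*h) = h*(h - 4)*(h + 3)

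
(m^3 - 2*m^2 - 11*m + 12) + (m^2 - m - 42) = m^3 - m^2 - 12*m - 30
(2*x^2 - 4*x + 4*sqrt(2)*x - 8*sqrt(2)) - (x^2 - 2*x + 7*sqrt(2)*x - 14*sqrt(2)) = x^2 - 3*sqrt(2)*x - 2*x + 6*sqrt(2)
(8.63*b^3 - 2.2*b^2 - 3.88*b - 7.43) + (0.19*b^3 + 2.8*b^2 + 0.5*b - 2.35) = 8.82*b^3 + 0.6*b^2 - 3.38*b - 9.78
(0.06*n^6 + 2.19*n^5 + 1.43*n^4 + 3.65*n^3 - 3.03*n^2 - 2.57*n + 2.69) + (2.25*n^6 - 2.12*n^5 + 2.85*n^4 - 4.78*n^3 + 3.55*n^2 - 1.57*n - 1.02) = 2.31*n^6 + 0.0699999999999998*n^5 + 4.28*n^4 - 1.13*n^3 + 0.52*n^2 - 4.14*n + 1.67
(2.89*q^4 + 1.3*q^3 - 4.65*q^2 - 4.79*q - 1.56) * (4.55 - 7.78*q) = -22.4842*q^5 + 3.0355*q^4 + 42.092*q^3 + 16.1087*q^2 - 9.6577*q - 7.098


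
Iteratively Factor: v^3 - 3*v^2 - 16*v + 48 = (v + 4)*(v^2 - 7*v + 12) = (v - 4)*(v + 4)*(v - 3)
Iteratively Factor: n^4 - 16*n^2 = (n)*(n^3 - 16*n) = n*(n - 4)*(n^2 + 4*n) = n*(n - 4)*(n + 4)*(n)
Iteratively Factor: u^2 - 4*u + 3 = (u - 1)*(u - 3)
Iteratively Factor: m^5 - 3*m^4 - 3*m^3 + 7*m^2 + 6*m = (m)*(m^4 - 3*m^3 - 3*m^2 + 7*m + 6) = m*(m + 1)*(m^3 - 4*m^2 + m + 6) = m*(m - 2)*(m + 1)*(m^2 - 2*m - 3) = m*(m - 3)*(m - 2)*(m + 1)*(m + 1)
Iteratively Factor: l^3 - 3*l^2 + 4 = (l + 1)*(l^2 - 4*l + 4) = (l - 2)*(l + 1)*(l - 2)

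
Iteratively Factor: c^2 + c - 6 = (c + 3)*(c - 2)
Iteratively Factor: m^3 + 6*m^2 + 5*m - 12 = (m + 4)*(m^2 + 2*m - 3) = (m + 3)*(m + 4)*(m - 1)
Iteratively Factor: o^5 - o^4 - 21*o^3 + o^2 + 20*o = (o - 1)*(o^4 - 21*o^2 - 20*o) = (o - 1)*(o + 4)*(o^3 - 4*o^2 - 5*o) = (o - 5)*(o - 1)*(o + 4)*(o^2 + o) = o*(o - 5)*(o - 1)*(o + 4)*(o + 1)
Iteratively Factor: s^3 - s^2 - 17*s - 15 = (s + 3)*(s^2 - 4*s - 5) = (s + 1)*(s + 3)*(s - 5)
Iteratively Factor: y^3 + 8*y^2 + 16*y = (y)*(y^2 + 8*y + 16) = y*(y + 4)*(y + 4)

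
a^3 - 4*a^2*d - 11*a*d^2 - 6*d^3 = (a - 6*d)*(a + d)^2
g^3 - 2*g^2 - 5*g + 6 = (g - 3)*(g - 1)*(g + 2)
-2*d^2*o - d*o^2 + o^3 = o*(-2*d + o)*(d + o)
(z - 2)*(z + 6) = z^2 + 4*z - 12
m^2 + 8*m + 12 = (m + 2)*(m + 6)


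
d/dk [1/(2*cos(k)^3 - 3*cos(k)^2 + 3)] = 6*(cos(k) - 1)*sin(k)*cos(k)/(2*cos(k)^3 - 3*cos(k)^2 + 3)^2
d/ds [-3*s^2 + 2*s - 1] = 2 - 6*s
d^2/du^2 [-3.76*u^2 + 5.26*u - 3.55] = -7.52000000000000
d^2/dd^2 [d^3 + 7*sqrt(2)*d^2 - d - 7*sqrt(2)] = 6*d + 14*sqrt(2)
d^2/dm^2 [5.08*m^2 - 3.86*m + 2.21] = 10.1600000000000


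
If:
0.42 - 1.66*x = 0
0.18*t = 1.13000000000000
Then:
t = 6.28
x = 0.25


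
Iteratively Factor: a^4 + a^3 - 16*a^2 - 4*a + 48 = (a - 2)*(a^3 + 3*a^2 - 10*a - 24) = (a - 2)*(a + 4)*(a^2 - a - 6) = (a - 2)*(a + 2)*(a + 4)*(a - 3)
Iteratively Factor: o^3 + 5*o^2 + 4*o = (o + 1)*(o^2 + 4*o) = (o + 1)*(o + 4)*(o)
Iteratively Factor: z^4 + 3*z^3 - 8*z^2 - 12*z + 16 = (z - 1)*(z^3 + 4*z^2 - 4*z - 16) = (z - 1)*(z + 2)*(z^2 + 2*z - 8) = (z - 1)*(z + 2)*(z + 4)*(z - 2)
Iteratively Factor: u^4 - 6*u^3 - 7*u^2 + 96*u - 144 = (u - 3)*(u^3 - 3*u^2 - 16*u + 48) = (u - 3)^2*(u^2 - 16) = (u - 3)^2*(u + 4)*(u - 4)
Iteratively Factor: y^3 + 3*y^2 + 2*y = (y + 1)*(y^2 + 2*y) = (y + 1)*(y + 2)*(y)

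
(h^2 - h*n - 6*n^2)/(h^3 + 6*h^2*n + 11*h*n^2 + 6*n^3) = (h - 3*n)/(h^2 + 4*h*n + 3*n^2)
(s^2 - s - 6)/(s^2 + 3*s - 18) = (s + 2)/(s + 6)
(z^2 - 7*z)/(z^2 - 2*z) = (z - 7)/(z - 2)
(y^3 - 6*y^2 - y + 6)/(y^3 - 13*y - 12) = (y^2 - 7*y + 6)/(y^2 - y - 12)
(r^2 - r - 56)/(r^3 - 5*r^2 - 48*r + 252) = (r - 8)/(r^2 - 12*r + 36)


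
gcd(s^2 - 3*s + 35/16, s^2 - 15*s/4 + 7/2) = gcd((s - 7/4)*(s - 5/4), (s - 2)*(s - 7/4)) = s - 7/4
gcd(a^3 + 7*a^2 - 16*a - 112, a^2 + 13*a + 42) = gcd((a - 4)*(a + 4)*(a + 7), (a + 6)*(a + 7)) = a + 7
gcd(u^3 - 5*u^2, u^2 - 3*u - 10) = u - 5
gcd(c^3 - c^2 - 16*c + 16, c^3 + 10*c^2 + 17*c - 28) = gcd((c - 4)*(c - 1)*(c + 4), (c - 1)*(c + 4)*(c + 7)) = c^2 + 3*c - 4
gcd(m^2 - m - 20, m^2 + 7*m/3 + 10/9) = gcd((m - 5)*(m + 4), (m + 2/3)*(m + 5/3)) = 1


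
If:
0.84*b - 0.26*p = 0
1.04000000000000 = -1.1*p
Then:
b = -0.29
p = -0.95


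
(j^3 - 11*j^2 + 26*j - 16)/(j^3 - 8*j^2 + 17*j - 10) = (j - 8)/(j - 5)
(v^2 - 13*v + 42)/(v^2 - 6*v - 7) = (v - 6)/(v + 1)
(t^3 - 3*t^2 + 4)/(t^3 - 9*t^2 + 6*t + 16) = (t - 2)/(t - 8)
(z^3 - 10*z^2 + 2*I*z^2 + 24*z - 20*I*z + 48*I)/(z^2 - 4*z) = z - 6 + 2*I - 12*I/z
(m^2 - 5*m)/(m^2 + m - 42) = m*(m - 5)/(m^2 + m - 42)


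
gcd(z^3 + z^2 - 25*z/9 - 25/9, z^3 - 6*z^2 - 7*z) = z + 1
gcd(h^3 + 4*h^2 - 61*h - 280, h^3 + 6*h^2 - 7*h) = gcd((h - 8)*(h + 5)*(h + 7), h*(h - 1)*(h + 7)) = h + 7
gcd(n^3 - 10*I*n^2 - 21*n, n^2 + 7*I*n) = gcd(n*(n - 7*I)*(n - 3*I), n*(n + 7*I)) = n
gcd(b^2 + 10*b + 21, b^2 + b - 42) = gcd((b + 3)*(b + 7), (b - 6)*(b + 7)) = b + 7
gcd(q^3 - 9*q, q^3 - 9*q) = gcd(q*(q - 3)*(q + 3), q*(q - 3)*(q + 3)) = q^3 - 9*q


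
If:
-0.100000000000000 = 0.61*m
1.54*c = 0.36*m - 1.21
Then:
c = -0.82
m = -0.16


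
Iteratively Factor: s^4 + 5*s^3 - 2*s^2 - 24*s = (s + 3)*(s^3 + 2*s^2 - 8*s) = (s - 2)*(s + 3)*(s^2 + 4*s) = (s - 2)*(s + 3)*(s + 4)*(s)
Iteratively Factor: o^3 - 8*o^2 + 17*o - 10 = (o - 1)*(o^2 - 7*o + 10) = (o - 5)*(o - 1)*(o - 2)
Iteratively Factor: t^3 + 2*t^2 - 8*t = (t + 4)*(t^2 - 2*t) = t*(t + 4)*(t - 2)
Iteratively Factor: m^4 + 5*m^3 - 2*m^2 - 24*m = (m + 3)*(m^3 + 2*m^2 - 8*m) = m*(m + 3)*(m^2 + 2*m - 8) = m*(m + 3)*(m + 4)*(m - 2)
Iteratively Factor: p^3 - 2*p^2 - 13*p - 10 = (p - 5)*(p^2 + 3*p + 2) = (p - 5)*(p + 1)*(p + 2)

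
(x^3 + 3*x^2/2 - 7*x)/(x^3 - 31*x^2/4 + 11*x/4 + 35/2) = 2*x*(2*x + 7)/(4*x^2 - 23*x - 35)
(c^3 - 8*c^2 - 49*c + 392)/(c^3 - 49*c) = (c - 8)/c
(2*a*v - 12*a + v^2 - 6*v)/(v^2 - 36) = (2*a + v)/(v + 6)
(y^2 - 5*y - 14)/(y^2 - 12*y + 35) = (y + 2)/(y - 5)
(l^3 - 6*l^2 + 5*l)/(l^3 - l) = (l - 5)/(l + 1)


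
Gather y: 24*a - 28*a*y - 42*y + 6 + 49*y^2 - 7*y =24*a + 49*y^2 + y*(-28*a - 49) + 6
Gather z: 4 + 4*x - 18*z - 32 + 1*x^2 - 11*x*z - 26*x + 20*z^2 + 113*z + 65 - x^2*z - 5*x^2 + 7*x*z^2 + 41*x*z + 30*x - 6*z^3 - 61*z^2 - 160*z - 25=-4*x^2 + 8*x - 6*z^3 + z^2*(7*x - 41) + z*(-x^2 + 30*x - 65) + 12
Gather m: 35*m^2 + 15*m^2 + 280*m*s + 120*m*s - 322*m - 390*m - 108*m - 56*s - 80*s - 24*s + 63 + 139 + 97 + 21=50*m^2 + m*(400*s - 820) - 160*s + 320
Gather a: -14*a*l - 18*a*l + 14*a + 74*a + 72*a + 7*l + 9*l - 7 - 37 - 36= a*(160 - 32*l) + 16*l - 80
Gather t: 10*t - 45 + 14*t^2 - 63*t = 14*t^2 - 53*t - 45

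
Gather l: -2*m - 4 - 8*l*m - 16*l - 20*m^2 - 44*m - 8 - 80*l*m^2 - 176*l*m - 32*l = l*(-80*m^2 - 184*m - 48) - 20*m^2 - 46*m - 12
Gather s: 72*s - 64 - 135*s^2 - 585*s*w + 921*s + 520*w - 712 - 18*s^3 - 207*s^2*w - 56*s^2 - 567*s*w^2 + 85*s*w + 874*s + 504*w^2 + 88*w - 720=-18*s^3 + s^2*(-207*w - 191) + s*(-567*w^2 - 500*w + 1867) + 504*w^2 + 608*w - 1496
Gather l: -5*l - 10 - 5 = -5*l - 15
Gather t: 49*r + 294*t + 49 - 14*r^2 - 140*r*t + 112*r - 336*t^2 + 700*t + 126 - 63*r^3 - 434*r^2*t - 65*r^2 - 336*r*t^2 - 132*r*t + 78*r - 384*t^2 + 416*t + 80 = -63*r^3 - 79*r^2 + 239*r + t^2*(-336*r - 720) + t*(-434*r^2 - 272*r + 1410) + 255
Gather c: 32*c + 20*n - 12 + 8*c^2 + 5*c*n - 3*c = 8*c^2 + c*(5*n + 29) + 20*n - 12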